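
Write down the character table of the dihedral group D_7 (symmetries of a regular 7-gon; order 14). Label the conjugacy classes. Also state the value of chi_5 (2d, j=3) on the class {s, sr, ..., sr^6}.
Conjugacy classes: {e} of size 1, {r^1, r^6} of size 2, {r^2, r^5} of size 2, {r^3, r^4} of size 2, {s, sr, ..., sr^6} of size 7.
Character table:
  irrep \ class              {e} (size 1)  {r^1, r^6} (size 2)  {r^2, r^5} (size 2)  {r^3, r^4} (size 2)  {s, sr, ..., sr^6} (size 7)
  chi_1 (triv)               1             1                    1                    1                    1                          
  chi_2 (sign: r->1, s->-1)  1             1                    1                    1                    -1                         
  chi_3 (2d, j=1)            2             2*cos(2*pi/7)        -2*cos(3*pi/7)       -2*cos(pi/7)         0                          
  chi_4 (2d, j=2)            2             -2*cos(3*pi/7)       -2*cos(pi/7)         2*cos(2*pi/7)        0                          
  chi_5 (2d, j=3)            2             -2*cos(pi/7)         2*cos(2*pi/7)        -2*cos(3*pi/7)       0                          

Spot check: chi_5 (2d, j=3) on {s, sr, ..., sr^6} = 0.

Justification: D_7 has order 2*7 = 14 with 5 conjugacy classes, hence 5 irreducibles. Sum of squared dims 1 + 1 + 4 + 4 + 4 = 14 = |G|. Linear characters come from the abelianisation; the 2-dimensional irreps have character r^k -> 2*cos(2*pi*j*k/7), reflections -> 0.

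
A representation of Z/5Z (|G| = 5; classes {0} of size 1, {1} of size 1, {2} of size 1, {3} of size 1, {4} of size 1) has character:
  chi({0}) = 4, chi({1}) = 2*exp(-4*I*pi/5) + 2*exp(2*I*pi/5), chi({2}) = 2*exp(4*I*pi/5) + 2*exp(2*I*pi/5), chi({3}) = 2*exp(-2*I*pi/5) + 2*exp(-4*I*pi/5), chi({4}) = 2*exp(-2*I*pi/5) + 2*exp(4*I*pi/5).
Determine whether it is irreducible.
Not irreducible (reducible): <chi, chi> = 8 > 1.

Reasoning: <chi, chi> = (1/|G|) sum_C |C| * |chi(C)|^2 = (1/5)[1*|4|^2 + 1*|2*exp(-4*I*pi/5) + 2*exp(2*I*pi/5)|^2 + 1*|2*exp(4*I*pi/5) + 2*exp(2*I*pi/5)|^2 + 1*|2*exp(-2*I*pi/5) + 2*exp(-4*I*pi/5)|^2 + 1*|2*exp(-2*I*pi/5) + 2*exp(4*I*pi/5)|^2]
  = (1/5)[(16) + (8 + 4*exp(-4*I*pi/5) + 4*exp(4*I*pi/5)) + (8 + 4*exp(-2*I*pi/5) + 4*exp(2*I*pi/5)) + (8 + 4*exp(-2*I*pi/5) + 4*exp(2*I*pi/5)) + (8 + 4*exp(-4*I*pi/5) + 4*exp(4*I*pi/5))] = 40/5 = 8.
(Exp terms are combined using exp(i*s)*conj(exp(i*t)) = exp(i*(s-t)), and sums of them are collapsed using the identity that for every m > 1 the m distinct m-th roots of unity sum to 0, e.g. 1 + exp(2*I*pi/3) + exp(-2*I*pi/3) = 0.)
A character is irreducible iff <chi, chi> = 1, so this representation is reducible.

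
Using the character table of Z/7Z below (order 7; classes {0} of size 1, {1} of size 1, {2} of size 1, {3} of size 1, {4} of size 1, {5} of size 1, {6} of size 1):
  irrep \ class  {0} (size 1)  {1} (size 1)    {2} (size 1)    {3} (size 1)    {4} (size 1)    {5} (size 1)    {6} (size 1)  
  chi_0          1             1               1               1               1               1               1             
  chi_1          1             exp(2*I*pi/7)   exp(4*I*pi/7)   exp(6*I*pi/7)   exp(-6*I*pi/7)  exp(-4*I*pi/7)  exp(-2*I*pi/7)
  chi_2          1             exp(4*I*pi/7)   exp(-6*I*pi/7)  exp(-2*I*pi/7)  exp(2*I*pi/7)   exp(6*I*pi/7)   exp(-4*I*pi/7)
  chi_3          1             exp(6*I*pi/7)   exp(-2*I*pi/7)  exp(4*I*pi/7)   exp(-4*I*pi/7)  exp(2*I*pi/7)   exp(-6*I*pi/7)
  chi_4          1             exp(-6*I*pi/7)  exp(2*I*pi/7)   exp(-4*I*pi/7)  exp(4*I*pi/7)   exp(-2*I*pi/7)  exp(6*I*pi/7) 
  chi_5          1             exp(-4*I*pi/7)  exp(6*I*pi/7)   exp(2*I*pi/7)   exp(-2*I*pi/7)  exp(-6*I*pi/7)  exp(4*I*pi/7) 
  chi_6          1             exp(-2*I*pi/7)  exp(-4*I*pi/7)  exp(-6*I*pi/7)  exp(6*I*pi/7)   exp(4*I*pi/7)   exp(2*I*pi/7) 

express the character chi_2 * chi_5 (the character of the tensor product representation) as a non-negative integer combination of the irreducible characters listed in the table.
chi_2 tensor chi_5 = chi_0 (all other irreducibles have multiplicity 0).

Derivation: The character of a tensor product is the pointwise product (chi_2 * chi_5)(C) = chi_2(C) * chi_5(C):
  {0}: (1)*(1), {1}: (exp(4*I*pi/7))*(exp(-4*I*pi/7)), {2}: (exp(-6*I*pi/7))*(exp(6*I*pi/7)), {3}: (exp(-2*I*pi/7))*(exp(2*I*pi/7)), {4}: (exp(2*I*pi/7))*(exp(-2*I*pi/7)), {5}: (exp(6*I*pi/7))*(exp(-6*I*pi/7)), {6}: (exp(-4*I*pi/7))*(exp(4*I*pi/7))
so (chi_2 * chi_5) takes values
  {0} -> 1, {1} -> 1, {2} -> 1, {3} -> 1, {4} -> 1, {5} -> 1, {6} -> 1.
Now take the inner product of this character with each irreducible chi from the table, <chi_2*chi_5, chi> = (1/7) sum_C |C| (chi_2*chi_5)(C) conj(chi(C)):
  <chi_2*chi_5, chi_0> = (1/7)[1*(1)*conj(1) + 1*(1)*conj(1) + 1*(1)*conj(1) + 1*(1)*conj(1) + 1*(1)*conj(1) + 1*(1)*conj(1) + 1*(1)*conj(1)]
      = (1/7)[(1) + (1) + (1) + (1) + (1) + (1) + (1)] = 7/7 = 1
  <chi_2*chi_5, chi_1> = (1/7)[1*(1)*conj(1) + 1*(1)*conj(exp(2*I*pi/7)) + 1*(1)*conj(exp(4*I*pi/7)) + 1*(1)*conj(exp(6*I*pi/7)) + 1*(1)*conj(exp(-6*I*pi/7)) + 1*(1)*conj(exp(-4*I*pi/7)) + 1*(1)*conj(exp(-2*I*pi/7))]
      = (1/7)[(1) + (exp(-2*I*pi/7)) + (exp(-4*I*pi/7)) + (exp(-6*I*pi/7)) + (exp(6*I*pi/7)) + (exp(4*I*pi/7)) + (exp(2*I*pi/7))] = 0/7 = 0
  <chi_2*chi_5, chi_2> = (1/7)[1*(1)*conj(1) + 1*(1)*conj(exp(4*I*pi/7)) + 1*(1)*conj(exp(-6*I*pi/7)) + 1*(1)*conj(exp(-2*I*pi/7)) + 1*(1)*conj(exp(2*I*pi/7)) + 1*(1)*conj(exp(6*I*pi/7)) + 1*(1)*conj(exp(-4*I*pi/7))]
      = (1/7)[(1) + (exp(-4*I*pi/7)) + (exp(6*I*pi/7)) + (exp(2*I*pi/7)) + (exp(-2*I*pi/7)) + (exp(-6*I*pi/7)) + (exp(4*I*pi/7))] = 0/7 = 0
  <chi_2*chi_5, chi_3> = (1/7)[1*(1)*conj(1) + 1*(1)*conj(exp(6*I*pi/7)) + 1*(1)*conj(exp(-2*I*pi/7)) + 1*(1)*conj(exp(4*I*pi/7)) + 1*(1)*conj(exp(-4*I*pi/7)) + 1*(1)*conj(exp(2*I*pi/7)) + 1*(1)*conj(exp(-6*I*pi/7))]
      = (1/7)[(1) + (exp(-6*I*pi/7)) + (exp(2*I*pi/7)) + (exp(-4*I*pi/7)) + (exp(4*I*pi/7)) + (exp(-2*I*pi/7)) + (exp(6*I*pi/7))] = 0/7 = 0
  <chi_2*chi_5, chi_4> = (1/7)[1*(1)*conj(1) + 1*(1)*conj(exp(-6*I*pi/7)) + 1*(1)*conj(exp(2*I*pi/7)) + 1*(1)*conj(exp(-4*I*pi/7)) + 1*(1)*conj(exp(4*I*pi/7)) + 1*(1)*conj(exp(-2*I*pi/7)) + 1*(1)*conj(exp(6*I*pi/7))]
      = (1/7)[(1) + (exp(6*I*pi/7)) + (exp(-2*I*pi/7)) + (exp(4*I*pi/7)) + (exp(-4*I*pi/7)) + (exp(2*I*pi/7)) + (exp(-6*I*pi/7))] = 0/7 = 0
  <chi_2*chi_5, chi_5> = (1/7)[1*(1)*conj(1) + 1*(1)*conj(exp(-4*I*pi/7)) + 1*(1)*conj(exp(6*I*pi/7)) + 1*(1)*conj(exp(2*I*pi/7)) + 1*(1)*conj(exp(-2*I*pi/7)) + 1*(1)*conj(exp(-6*I*pi/7)) + 1*(1)*conj(exp(4*I*pi/7))]
      = (1/7)[(1) + (exp(4*I*pi/7)) + (exp(-6*I*pi/7)) + (exp(-2*I*pi/7)) + (exp(2*I*pi/7)) + (exp(6*I*pi/7)) + (exp(-4*I*pi/7))] = 0/7 = 0
  <chi_2*chi_5, chi_6> = (1/7)[1*(1)*conj(1) + 1*(1)*conj(exp(-2*I*pi/7)) + 1*(1)*conj(exp(-4*I*pi/7)) + 1*(1)*conj(exp(-6*I*pi/7)) + 1*(1)*conj(exp(6*I*pi/7)) + 1*(1)*conj(exp(4*I*pi/7)) + 1*(1)*conj(exp(2*I*pi/7))]
      = (1/7)[(1) + (exp(2*I*pi/7)) + (exp(4*I*pi/7)) + (exp(6*I*pi/7)) + (exp(-6*I*pi/7)) + (exp(-4*I*pi/7)) + (exp(-2*I*pi/7))] = 0/7 = 0
(Exp terms are combined using exp(i*s)*conj(exp(i*t)) = exp(i*(s-t)), and sums of them are collapsed using the identity that for every m > 1 the m distinct m-th roots of unity sum to 0, e.g. 1 + exp(2*I*pi/3) + exp(-2*I*pi/3) = 0.)
Hence the multiplicities are chi_0: 1. Dimension check: dim(chi_2)*dim(chi_5) = 1*1 = 1 and sum (mult * dim) = 1*1 = 1.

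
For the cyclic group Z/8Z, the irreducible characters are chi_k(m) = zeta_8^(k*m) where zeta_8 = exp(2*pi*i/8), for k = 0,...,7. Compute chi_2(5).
chi_2(5) = zeta_8^10 = I

Derivation: chi_2(5) = zeta_8^(2*5) = zeta_8^10. Since zeta_8^8 = 1, this equals zeta_8^2 = exp(2*pi*i*2/8) = I.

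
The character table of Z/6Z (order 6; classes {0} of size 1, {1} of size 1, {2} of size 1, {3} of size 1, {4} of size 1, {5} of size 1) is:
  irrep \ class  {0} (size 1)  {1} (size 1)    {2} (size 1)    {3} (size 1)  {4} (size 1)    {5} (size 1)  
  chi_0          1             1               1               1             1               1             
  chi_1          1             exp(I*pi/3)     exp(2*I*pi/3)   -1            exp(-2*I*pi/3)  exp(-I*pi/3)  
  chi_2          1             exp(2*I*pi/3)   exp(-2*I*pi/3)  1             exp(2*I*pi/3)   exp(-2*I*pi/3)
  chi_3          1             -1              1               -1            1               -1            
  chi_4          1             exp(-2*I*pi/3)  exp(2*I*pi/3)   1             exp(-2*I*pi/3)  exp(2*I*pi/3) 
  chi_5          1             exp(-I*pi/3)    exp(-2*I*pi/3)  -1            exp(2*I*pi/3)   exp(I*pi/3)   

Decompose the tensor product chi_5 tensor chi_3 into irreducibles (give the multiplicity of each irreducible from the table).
chi_5 tensor chi_3 = chi_2 (all other irreducibles have multiplicity 0).

Why: The character of a tensor product is the pointwise product (chi_5 * chi_3)(C) = chi_5(C) * chi_3(C):
  {0}: (1)*(1), {1}: (exp(-I*pi/3))*(-1), {2}: (exp(-2*I*pi/3))*(1), {3}: (-1)*(-1), {4}: (exp(2*I*pi/3))*(1), {5}: (exp(I*pi/3))*(-1)
so (chi_5 * chi_3) takes values
  {0} -> 1, {1} -> -exp(-I*pi/3), {2} -> exp(-2*I*pi/3), {3} -> 1, {4} -> exp(2*I*pi/3), {5} -> -exp(I*pi/3).
Now take the inner product of this character with each irreducible chi from the table, <chi_5*chi_3, chi> = (1/6) sum_C |C| (chi_5*chi_3)(C) conj(chi(C)):
  <chi_5*chi_3, chi_0> = (1/6)[1*(1)*conj(1) + 1*(-exp(-I*pi/3))*conj(1) + 1*(exp(-2*I*pi/3))*conj(1) + 1*(1)*conj(1) + 1*(exp(2*I*pi/3))*conj(1) + 1*(-exp(I*pi/3))*conj(1)]
      = (1/6)[(1) + (-exp(-I*pi/3)) + (exp(-2*I*pi/3)) + (1) + (exp(2*I*pi/3)) + (-exp(I*pi/3))] = 0/6 = 0
  <chi_5*chi_3, chi_1> = (1/6)[1*(1)*conj(1) + 1*(-exp(-I*pi/3))*conj(exp(I*pi/3)) + 1*(exp(-2*I*pi/3))*conj(exp(2*I*pi/3)) + 1*(1)*conj(-1) + 1*(exp(2*I*pi/3))*conj(exp(-2*I*pi/3)) + 1*(-exp(I*pi/3))*conj(exp(-I*pi/3))]
      = (1/6)[(1) + (-exp(-2*I*pi/3)) + (exp(2*I*pi/3)) + (-1) + (exp(-2*I*pi/3)) + (-exp(2*I*pi/3))] = 0/6 = 0
  <chi_5*chi_3, chi_2> = (1/6)[1*(1)*conj(1) + 1*(-exp(-I*pi/3))*conj(exp(2*I*pi/3)) + 1*(exp(-2*I*pi/3))*conj(exp(-2*I*pi/3)) + 1*(1)*conj(1) + 1*(exp(2*I*pi/3))*conj(exp(2*I*pi/3)) + 1*(-exp(I*pi/3))*conj(exp(-2*I*pi/3))]
      = (1/6)[(1) + (1) + (1) + (1) + (1) + (1)] = 6/6 = 1
  <chi_5*chi_3, chi_3> = (1/6)[1*(1)*conj(1) + 1*(-exp(-I*pi/3))*conj(-1) + 1*(exp(-2*I*pi/3))*conj(1) + 1*(1)*conj(-1) + 1*(exp(2*I*pi/3))*conj(1) + 1*(-exp(I*pi/3))*conj(-1)]
      = (1/6)[(1) + (exp(-I*pi/3)) + (exp(-2*I*pi/3)) + (-1) + (exp(2*I*pi/3)) + (exp(I*pi/3))] = 0/6 = 0
  <chi_5*chi_3, chi_4> = (1/6)[1*(1)*conj(1) + 1*(-exp(-I*pi/3))*conj(exp(-2*I*pi/3)) + 1*(exp(-2*I*pi/3))*conj(exp(2*I*pi/3)) + 1*(1)*conj(1) + 1*(exp(2*I*pi/3))*conj(exp(-2*I*pi/3)) + 1*(-exp(I*pi/3))*conj(exp(2*I*pi/3))]
      = (1/6)[(1) + (-exp(I*pi/3)) + (exp(2*I*pi/3)) + (1) + (exp(-2*I*pi/3)) + (-exp(-I*pi/3))] = 0/6 = 0
  <chi_5*chi_3, chi_5> = (1/6)[1*(1)*conj(1) + 1*(-exp(-I*pi/3))*conj(exp(-I*pi/3)) + 1*(exp(-2*I*pi/3))*conj(exp(-2*I*pi/3)) + 1*(1)*conj(-1) + 1*(exp(2*I*pi/3))*conj(exp(2*I*pi/3)) + 1*(-exp(I*pi/3))*conj(exp(I*pi/3))]
      = (1/6)[(1) + (-1) + (1) + (-1) + (1) + (-1)] = 0/6 = 0
(Exp terms are combined using exp(i*s)*conj(exp(i*t)) = exp(i*(s-t)), and sums of them are collapsed using the identity that for every m > 1 the m distinct m-th roots of unity sum to 0, e.g. 1 + exp(2*I*pi/3) + exp(-2*I*pi/3) = 0.)
Hence the multiplicities are chi_2: 1. Dimension check: dim(chi_5)*dim(chi_3) = 1*1 = 1 and sum (mult * dim) = 1*1 = 1.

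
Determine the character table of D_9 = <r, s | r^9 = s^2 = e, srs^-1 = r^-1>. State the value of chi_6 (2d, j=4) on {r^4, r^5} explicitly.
Conjugacy classes: {e} of size 1, {r^1, r^8} of size 2, {r^2, r^7} of size 2, {r^3, r^6} of size 2, {r^4, r^5} of size 2, {s, sr, ..., sr^8} of size 9.
Character table:
  irrep \ class              {e} (size 1)  {r^1, r^8} (size 2)  {r^2, r^7} (size 2)  {r^3, r^6} (size 2)  {r^4, r^5} (size 2)  {s, sr, ..., sr^8} (size 9)
  chi_1 (triv)               1             1                    1                    1                    1                    1                          
  chi_2 (sign: r->1, s->-1)  1             1                    1                    1                    1                    -1                         
  chi_3 (2d, j=1)            2             2*cos(2*pi/9)        2*cos(4*pi/9)        -1                   -2*cos(pi/9)         0                          
  chi_4 (2d, j=2)            2             2*cos(4*pi/9)        -2*cos(pi/9)         -1                   2*cos(2*pi/9)        0                          
  chi_5 (2d, j=3)            2             -1                   -1                   2                    -1                   0                          
  chi_6 (2d, j=4)            2             -2*cos(pi/9)         2*cos(2*pi/9)        -1                   2*cos(4*pi/9)        0                          

Spot check: chi_6 (2d, j=4) on {r^4, r^5} = 2*cos(4*pi/9).

Proof sketch: D_9 has order 2*9 = 18 with 6 conjugacy classes, hence 6 irreducibles. Sum of squared dims 1 + 1 + 4 + 4 + 4 + 4 = 18 = |G|. Linear characters come from the abelianisation; the 2-dimensional irreps have character r^k -> 2*cos(2*pi*j*k/9), reflections -> 0.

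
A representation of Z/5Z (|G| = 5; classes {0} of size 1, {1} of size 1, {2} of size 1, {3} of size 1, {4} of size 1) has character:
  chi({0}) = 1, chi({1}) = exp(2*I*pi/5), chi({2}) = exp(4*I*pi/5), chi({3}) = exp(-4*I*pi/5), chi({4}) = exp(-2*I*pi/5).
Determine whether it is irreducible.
Irreducible: <chi, chi> = 1.

Working: <chi, chi> = (1/|G|) sum_C |C| * |chi(C)|^2 = (1/5)[1*|1|^2 + 1*|exp(2*I*pi/5)|^2 + 1*|exp(4*I*pi/5)|^2 + 1*|exp(-4*I*pi/5)|^2 + 1*|exp(-2*I*pi/5)|^2]
  = (1/5)[(1) + (1) + (1) + (1) + (1)] = 5/5 = 1.
(Exp terms are combined using exp(i*s)*conj(exp(i*t)) = exp(i*(s-t)), and sums of them are collapsed using the identity that for every m > 1 the m distinct m-th roots of unity sum to 0, e.g. 1 + exp(2*I*pi/3) + exp(-2*I*pi/3) = 0.)
A character is irreducible iff <chi, chi> = 1, so this representation is irreducible.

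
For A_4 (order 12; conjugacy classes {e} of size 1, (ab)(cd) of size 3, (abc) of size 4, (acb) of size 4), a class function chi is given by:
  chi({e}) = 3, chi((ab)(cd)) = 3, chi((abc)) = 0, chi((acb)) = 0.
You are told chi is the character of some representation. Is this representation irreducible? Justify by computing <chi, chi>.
Not irreducible (reducible): <chi, chi> = 3 > 1.

Derivation: <chi, chi> = (1/|G|) sum_C |C| * |chi(C)|^2 = (1/12)[1*|3|^2 + 3*|3|^2 + 4*|0|^2 + 4*|0|^2]
  = (1/12)[(9) + (27) + (0) + (0)] = 36/12 = 3.
(Exp terms are combined using exp(i*s)*conj(exp(i*t)) = exp(i*(s-t)), and sums of them are collapsed using the identity that for every m > 1 the m distinct m-th roots of unity sum to 0, e.g. 1 + exp(2*I*pi/3) + exp(-2*I*pi/3) = 0.)
A character is irreducible iff <chi, chi> = 1, so this representation is reducible.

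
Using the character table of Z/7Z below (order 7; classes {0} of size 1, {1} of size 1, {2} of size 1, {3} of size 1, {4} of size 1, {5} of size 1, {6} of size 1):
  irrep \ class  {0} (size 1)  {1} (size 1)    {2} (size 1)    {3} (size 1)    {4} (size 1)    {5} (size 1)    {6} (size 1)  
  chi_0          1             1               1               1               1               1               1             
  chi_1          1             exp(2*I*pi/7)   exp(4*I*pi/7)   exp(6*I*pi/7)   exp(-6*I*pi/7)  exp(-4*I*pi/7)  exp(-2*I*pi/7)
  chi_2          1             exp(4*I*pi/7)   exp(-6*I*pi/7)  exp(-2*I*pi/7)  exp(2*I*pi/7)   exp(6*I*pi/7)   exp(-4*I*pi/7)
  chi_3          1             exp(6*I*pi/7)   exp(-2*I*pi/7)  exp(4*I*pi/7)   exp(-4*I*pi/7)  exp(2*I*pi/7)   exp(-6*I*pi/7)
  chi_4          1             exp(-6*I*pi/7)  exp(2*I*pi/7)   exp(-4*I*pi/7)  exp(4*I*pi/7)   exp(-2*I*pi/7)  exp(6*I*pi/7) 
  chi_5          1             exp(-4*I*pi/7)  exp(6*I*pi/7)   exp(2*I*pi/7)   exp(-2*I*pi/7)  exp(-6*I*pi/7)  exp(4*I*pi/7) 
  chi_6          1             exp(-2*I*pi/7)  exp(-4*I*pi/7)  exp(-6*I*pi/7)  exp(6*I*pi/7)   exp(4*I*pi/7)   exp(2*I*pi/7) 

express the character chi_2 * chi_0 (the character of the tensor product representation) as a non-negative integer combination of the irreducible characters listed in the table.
chi_2 tensor chi_0 = chi_2 (all other irreducibles have multiplicity 0).

Why: The character of a tensor product is the pointwise product (chi_2 * chi_0)(C) = chi_2(C) * chi_0(C):
  {0}: (1)*(1), {1}: (exp(4*I*pi/7))*(1), {2}: (exp(-6*I*pi/7))*(1), {3}: (exp(-2*I*pi/7))*(1), {4}: (exp(2*I*pi/7))*(1), {5}: (exp(6*I*pi/7))*(1), {6}: (exp(-4*I*pi/7))*(1)
so (chi_2 * chi_0) takes values
  {0} -> 1, {1} -> exp(4*I*pi/7), {2} -> exp(-6*I*pi/7), {3} -> exp(-2*I*pi/7), {4} -> exp(2*I*pi/7), {5} -> exp(6*I*pi/7), {6} -> exp(-4*I*pi/7).
Now take the inner product of this character with each irreducible chi from the table, <chi_2*chi_0, chi> = (1/7) sum_C |C| (chi_2*chi_0)(C) conj(chi(C)):
  <chi_2*chi_0, chi_0> = (1/7)[1*(1)*conj(1) + 1*(exp(4*I*pi/7))*conj(1) + 1*(exp(-6*I*pi/7))*conj(1) + 1*(exp(-2*I*pi/7))*conj(1) + 1*(exp(2*I*pi/7))*conj(1) + 1*(exp(6*I*pi/7))*conj(1) + 1*(exp(-4*I*pi/7))*conj(1)]
      = (1/7)[(1) + (exp(4*I*pi/7)) + (exp(-6*I*pi/7)) + (exp(-2*I*pi/7)) + (exp(2*I*pi/7)) + (exp(6*I*pi/7)) + (exp(-4*I*pi/7))] = 0/7 = 0
  <chi_2*chi_0, chi_1> = (1/7)[1*(1)*conj(1) + 1*(exp(4*I*pi/7))*conj(exp(2*I*pi/7)) + 1*(exp(-6*I*pi/7))*conj(exp(4*I*pi/7)) + 1*(exp(-2*I*pi/7))*conj(exp(6*I*pi/7)) + 1*(exp(2*I*pi/7))*conj(exp(-6*I*pi/7)) + 1*(exp(6*I*pi/7))*conj(exp(-4*I*pi/7)) + 1*(exp(-4*I*pi/7))*conj(exp(-2*I*pi/7))]
      = (1/7)[(1) + (exp(2*I*pi/7)) + (exp(4*I*pi/7)) + (exp(6*I*pi/7)) + (exp(-6*I*pi/7)) + (exp(-4*I*pi/7)) + (exp(-2*I*pi/7))] = 0/7 = 0
  <chi_2*chi_0, chi_2> = (1/7)[1*(1)*conj(1) + 1*(exp(4*I*pi/7))*conj(exp(4*I*pi/7)) + 1*(exp(-6*I*pi/7))*conj(exp(-6*I*pi/7)) + 1*(exp(-2*I*pi/7))*conj(exp(-2*I*pi/7)) + 1*(exp(2*I*pi/7))*conj(exp(2*I*pi/7)) + 1*(exp(6*I*pi/7))*conj(exp(6*I*pi/7)) + 1*(exp(-4*I*pi/7))*conj(exp(-4*I*pi/7))]
      = (1/7)[(1) + (1) + (1) + (1) + (1) + (1) + (1)] = 7/7 = 1
  <chi_2*chi_0, chi_3> = (1/7)[1*(1)*conj(1) + 1*(exp(4*I*pi/7))*conj(exp(6*I*pi/7)) + 1*(exp(-6*I*pi/7))*conj(exp(-2*I*pi/7)) + 1*(exp(-2*I*pi/7))*conj(exp(4*I*pi/7)) + 1*(exp(2*I*pi/7))*conj(exp(-4*I*pi/7)) + 1*(exp(6*I*pi/7))*conj(exp(2*I*pi/7)) + 1*(exp(-4*I*pi/7))*conj(exp(-6*I*pi/7))]
      = (1/7)[(1) + (exp(-2*I*pi/7)) + (exp(-4*I*pi/7)) + (exp(-6*I*pi/7)) + (exp(6*I*pi/7)) + (exp(4*I*pi/7)) + (exp(2*I*pi/7))] = 0/7 = 0
  <chi_2*chi_0, chi_4> = (1/7)[1*(1)*conj(1) + 1*(exp(4*I*pi/7))*conj(exp(-6*I*pi/7)) + 1*(exp(-6*I*pi/7))*conj(exp(2*I*pi/7)) + 1*(exp(-2*I*pi/7))*conj(exp(-4*I*pi/7)) + 1*(exp(2*I*pi/7))*conj(exp(4*I*pi/7)) + 1*(exp(6*I*pi/7))*conj(exp(-2*I*pi/7)) + 1*(exp(-4*I*pi/7))*conj(exp(6*I*pi/7))]
      = (1/7)[(1) + (exp(-4*I*pi/7)) + (exp(6*I*pi/7)) + (exp(2*I*pi/7)) + (exp(-2*I*pi/7)) + (exp(-6*I*pi/7)) + (exp(4*I*pi/7))] = 0/7 = 0
  <chi_2*chi_0, chi_5> = (1/7)[1*(1)*conj(1) + 1*(exp(4*I*pi/7))*conj(exp(-4*I*pi/7)) + 1*(exp(-6*I*pi/7))*conj(exp(6*I*pi/7)) + 1*(exp(-2*I*pi/7))*conj(exp(2*I*pi/7)) + 1*(exp(2*I*pi/7))*conj(exp(-2*I*pi/7)) + 1*(exp(6*I*pi/7))*conj(exp(-6*I*pi/7)) + 1*(exp(-4*I*pi/7))*conj(exp(4*I*pi/7))]
      = (1/7)[(1) + (exp(-6*I*pi/7)) + (exp(2*I*pi/7)) + (exp(-4*I*pi/7)) + (exp(4*I*pi/7)) + (exp(-2*I*pi/7)) + (exp(6*I*pi/7))] = 0/7 = 0
  <chi_2*chi_0, chi_6> = (1/7)[1*(1)*conj(1) + 1*(exp(4*I*pi/7))*conj(exp(-2*I*pi/7)) + 1*(exp(-6*I*pi/7))*conj(exp(-4*I*pi/7)) + 1*(exp(-2*I*pi/7))*conj(exp(-6*I*pi/7)) + 1*(exp(2*I*pi/7))*conj(exp(6*I*pi/7)) + 1*(exp(6*I*pi/7))*conj(exp(4*I*pi/7)) + 1*(exp(-4*I*pi/7))*conj(exp(2*I*pi/7))]
      = (1/7)[(1) + (exp(6*I*pi/7)) + (exp(-2*I*pi/7)) + (exp(4*I*pi/7)) + (exp(-4*I*pi/7)) + (exp(2*I*pi/7)) + (exp(-6*I*pi/7))] = 0/7 = 0
(Exp terms are combined using exp(i*s)*conj(exp(i*t)) = exp(i*(s-t)), and sums of them are collapsed using the identity that for every m > 1 the m distinct m-th roots of unity sum to 0, e.g. 1 + exp(2*I*pi/3) + exp(-2*I*pi/3) = 0.)
Hence the multiplicities are chi_2: 1. Dimension check: dim(chi_2)*dim(chi_0) = 1*1 = 1 and sum (mult * dim) = 1*1 = 1.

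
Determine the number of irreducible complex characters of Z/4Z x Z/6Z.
24

Proof sketch: The number of irreducible complex representations of a finite group equals its number of conjugacy classes. Z/4Z x Z/6Z is abelian of order 24, so every element is its own conjugacy class: 24 classes, so Z/4Z x Z/6Z (order 24) has exactly 24 irreducible complex representations.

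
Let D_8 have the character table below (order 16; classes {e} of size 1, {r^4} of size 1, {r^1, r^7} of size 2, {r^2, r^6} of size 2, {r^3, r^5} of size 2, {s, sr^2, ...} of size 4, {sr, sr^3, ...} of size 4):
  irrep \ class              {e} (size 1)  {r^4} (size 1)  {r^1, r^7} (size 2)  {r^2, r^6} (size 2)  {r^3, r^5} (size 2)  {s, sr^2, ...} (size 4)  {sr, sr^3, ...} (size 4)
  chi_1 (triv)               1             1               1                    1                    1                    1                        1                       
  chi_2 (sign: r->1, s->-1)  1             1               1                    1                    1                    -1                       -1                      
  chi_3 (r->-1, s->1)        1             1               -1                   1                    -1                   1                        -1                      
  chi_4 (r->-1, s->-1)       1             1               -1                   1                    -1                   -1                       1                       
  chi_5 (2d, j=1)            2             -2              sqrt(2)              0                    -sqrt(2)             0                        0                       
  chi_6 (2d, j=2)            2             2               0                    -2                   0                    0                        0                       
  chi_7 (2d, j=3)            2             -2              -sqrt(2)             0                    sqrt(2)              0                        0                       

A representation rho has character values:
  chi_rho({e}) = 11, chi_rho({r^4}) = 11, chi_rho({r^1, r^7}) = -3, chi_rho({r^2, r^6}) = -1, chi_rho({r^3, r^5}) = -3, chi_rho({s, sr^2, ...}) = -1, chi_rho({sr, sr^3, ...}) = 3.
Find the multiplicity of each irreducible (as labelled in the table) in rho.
Multiplicities: chi_1: 1, chi_2: 0, chi_3: 1, chi_4: 3, chi_5: 0, chi_6: 3, chi_7: 0.

Working: Use <chi_rho, chi> = (1/|G|) sum_C |C| * chi_rho(C) * conj(chi(C)) with |G| = 16 for each irreducible chi in the table:
  <chi_rho, chi_1> = (1/16)[1*(11)*conj(1) + 1*(11)*conj(1) + 2*(-3)*conj(1) + 2*(-1)*conj(1) + 2*(-3)*conj(1) + 4*(-1)*conj(1) + 4*(3)*conj(1)]
      = (1/16)[(11) + (11) + (-6) + (-2) + (-6) + (-4) + (12)] = 16/16 = 1
  <chi_rho, chi_2> = (1/16)[1*(11)*conj(1) + 1*(11)*conj(1) + 2*(-3)*conj(1) + 2*(-1)*conj(1) + 2*(-3)*conj(1) + 4*(-1)*conj(-1) + 4*(3)*conj(-1)]
      = (1/16)[(11) + (11) + (-6) + (-2) + (-6) + (4) + (-12)] = 0/16 = 0
  <chi_rho, chi_3> = (1/16)[1*(11)*conj(1) + 1*(11)*conj(1) + 2*(-3)*conj(-1) + 2*(-1)*conj(1) + 2*(-3)*conj(-1) + 4*(-1)*conj(1) + 4*(3)*conj(-1)]
      = (1/16)[(11) + (11) + (6) + (-2) + (6) + (-4) + (-12)] = 16/16 = 1
  <chi_rho, chi_4> = (1/16)[1*(11)*conj(1) + 1*(11)*conj(1) + 2*(-3)*conj(-1) + 2*(-1)*conj(1) + 2*(-3)*conj(-1) + 4*(-1)*conj(-1) + 4*(3)*conj(1)]
      = (1/16)[(11) + (11) + (6) + (-2) + (6) + (4) + (12)] = 48/16 = 3
  <chi_rho, chi_5> = (1/16)[1*(11)*conj(2) + 1*(11)*conj(-2) + 2*(-3)*conj(sqrt(2)) + 2*(-1)*conj(0) + 2*(-3)*conj(-sqrt(2)) + 4*(-1)*conj(0) + 4*(3)*conj(0)]
      = (1/16)[(22) + (-22) + (-6*sqrt(2)) + (0) + (6*sqrt(2)) + (0) + (0)] = 0/16 = 0
  <chi_rho, chi_6> = (1/16)[1*(11)*conj(2) + 1*(11)*conj(2) + 2*(-3)*conj(0) + 2*(-1)*conj(-2) + 2*(-3)*conj(0) + 4*(-1)*conj(0) + 4*(3)*conj(0)]
      = (1/16)[(22) + (22) + (0) + (4) + (0) + (0) + (0)] = 48/16 = 3
  <chi_rho, chi_7> = (1/16)[1*(11)*conj(2) + 1*(11)*conj(-2) + 2*(-3)*conj(-sqrt(2)) + 2*(-1)*conj(0) + 2*(-3)*conj(sqrt(2)) + 4*(-1)*conj(0) + 4*(3)*conj(0)]
      = (1/16)[(22) + (-22) + (6*sqrt(2)) + (0) + (-6*sqrt(2)) + (0) + (0)] = 0/16 = 0
Dimension check: dim(rho) = sum (mult * dim) = 1*1 + 0*1 + 1*1 + 3*1 + 0*2 + 3*2 + 0*2 = 11 = chi_rho(e) = 11.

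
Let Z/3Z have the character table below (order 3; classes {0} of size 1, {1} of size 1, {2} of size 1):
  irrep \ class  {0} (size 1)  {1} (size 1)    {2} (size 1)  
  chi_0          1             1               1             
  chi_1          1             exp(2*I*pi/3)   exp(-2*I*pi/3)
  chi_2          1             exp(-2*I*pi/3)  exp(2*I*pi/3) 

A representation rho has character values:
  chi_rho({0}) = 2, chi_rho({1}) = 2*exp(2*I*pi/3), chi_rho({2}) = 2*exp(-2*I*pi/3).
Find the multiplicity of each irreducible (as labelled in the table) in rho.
Multiplicities: chi_0: 0, chi_1: 2, chi_2: 0.

Solution. Use <chi_rho, chi> = (1/|G|) sum_C |C| * chi_rho(C) * conj(chi(C)) with |G| = 3 for each irreducible chi in the table:
  <chi_rho, chi_0> = (1/3)[1*(2)*conj(1) + 1*(2*exp(2*I*pi/3))*conj(1) + 1*(2*exp(-2*I*pi/3))*conj(1)]
      = (1/3)[(2) + (2*exp(2*I*pi/3)) + (2*exp(-2*I*pi/3))] = 0/3 = 0
  <chi_rho, chi_1> = (1/3)[1*(2)*conj(1) + 1*(2*exp(2*I*pi/3))*conj(exp(2*I*pi/3)) + 1*(2*exp(-2*I*pi/3))*conj(exp(-2*I*pi/3))]
      = (1/3)[(2) + (2) + (2)] = 6/3 = 2
  <chi_rho, chi_2> = (1/3)[1*(2)*conj(1) + 1*(2*exp(2*I*pi/3))*conj(exp(-2*I*pi/3)) + 1*(2*exp(-2*I*pi/3))*conj(exp(2*I*pi/3))]
      = (1/3)[(2) + (2*exp(-2*I*pi/3)) + (2*exp(2*I*pi/3))] = 0/3 = 0
(Exp terms are combined using exp(i*s)*conj(exp(i*t)) = exp(i*(s-t)), and sums of them are collapsed using the identity that for every m > 1 the m distinct m-th roots of unity sum to 0, e.g. 1 + exp(2*I*pi/3) + exp(-2*I*pi/3) = 0.)
Dimension check: dim(rho) = sum (mult * dim) = 0*1 + 2*1 + 0*1 = 2 = chi_rho(e) = 2.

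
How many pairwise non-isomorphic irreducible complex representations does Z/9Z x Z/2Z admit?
18

The number of irreducible complex representations of a finite group equals its number of conjugacy classes. Z/9Z x Z/2Z is abelian of order 18, so every element is its own conjugacy class: 18 classes, so Z/9Z x Z/2Z (order 18) has exactly 18 irreducible complex representations.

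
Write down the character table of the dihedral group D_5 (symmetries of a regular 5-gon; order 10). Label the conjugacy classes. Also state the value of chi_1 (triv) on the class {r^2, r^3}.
Conjugacy classes: {e} of size 1, {r^1, r^4} of size 2, {r^2, r^3} of size 2, {s, sr, ..., sr^4} of size 5.
Character table:
  irrep \ class              {e} (size 1)  {r^1, r^4} (size 2)  {r^2, r^3} (size 2)  {s, sr, ..., sr^4} (size 5)
  chi_1 (triv)               1             1                    1                    1                          
  chi_2 (sign: r->1, s->-1)  1             1                    1                    -1                         
  chi_3 (2d, j=1)            2             -1/2 + sqrt(5)/2     -sqrt(5)/2 - 1/2     0                          
  chi_4 (2d, j=2)            2             -sqrt(5)/2 - 1/2     -1/2 + sqrt(5)/2     0                          

Spot check: chi_1 (triv) on {r^2, r^3} = 1.

Solution. D_5 has order 2*5 = 10 with 4 conjugacy classes, hence 4 irreducibles. Sum of squared dims 1 + 1 + 4 + 4 = 10 = |G|. Linear characters come from the abelianisation; the 2-dimensional irreps have character r^k -> 2*cos(2*pi*j*k/5), reflections -> 0.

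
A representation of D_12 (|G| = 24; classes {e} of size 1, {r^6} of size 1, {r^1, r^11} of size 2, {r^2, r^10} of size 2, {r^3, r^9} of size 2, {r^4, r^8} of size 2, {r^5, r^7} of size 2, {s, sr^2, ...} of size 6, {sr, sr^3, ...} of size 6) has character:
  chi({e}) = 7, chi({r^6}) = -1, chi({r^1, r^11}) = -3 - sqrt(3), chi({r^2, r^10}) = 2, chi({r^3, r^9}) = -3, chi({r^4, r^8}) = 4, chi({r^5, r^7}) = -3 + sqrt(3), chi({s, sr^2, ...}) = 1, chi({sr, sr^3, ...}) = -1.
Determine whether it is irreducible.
Not irreducible (reducible): <chi, chi> = 7 > 1.

Working: <chi, chi> = (1/|G|) sum_C |C| * |chi(C)|^2 = (1/24)[1*|7|^2 + 1*|-1|^2 + 2*|-3 - sqrt(3)|^2 + 2*|2|^2 + 2*|-3|^2 + 2*|4|^2 + 2*|-3 + sqrt(3)|^2 + 6*|1|^2 + 6*|-1|^2]
  = (1/24)[(49) + (1) + (12*sqrt(3) + 24) + (8) + (18) + (32) + (24 - 12*sqrt(3)) + (6) + (6)] = 168/24 = 7.
A character is irreducible iff <chi, chi> = 1, so this representation is reducible.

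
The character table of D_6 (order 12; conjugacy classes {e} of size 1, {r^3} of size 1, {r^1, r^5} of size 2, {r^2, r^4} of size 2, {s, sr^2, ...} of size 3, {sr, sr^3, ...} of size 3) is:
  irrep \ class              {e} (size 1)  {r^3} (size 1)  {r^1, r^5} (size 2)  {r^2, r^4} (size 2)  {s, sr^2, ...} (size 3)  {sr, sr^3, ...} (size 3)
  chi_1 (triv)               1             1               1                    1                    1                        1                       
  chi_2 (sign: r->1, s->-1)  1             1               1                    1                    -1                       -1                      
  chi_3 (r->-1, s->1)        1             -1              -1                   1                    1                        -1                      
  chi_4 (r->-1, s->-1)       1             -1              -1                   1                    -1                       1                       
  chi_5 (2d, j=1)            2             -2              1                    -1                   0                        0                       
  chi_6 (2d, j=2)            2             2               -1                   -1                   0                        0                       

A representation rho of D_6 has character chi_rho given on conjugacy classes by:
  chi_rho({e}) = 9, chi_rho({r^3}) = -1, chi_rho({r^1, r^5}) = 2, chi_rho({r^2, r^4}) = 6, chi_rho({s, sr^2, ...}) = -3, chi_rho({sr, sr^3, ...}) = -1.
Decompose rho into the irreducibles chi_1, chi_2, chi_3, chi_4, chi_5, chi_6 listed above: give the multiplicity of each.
Multiplicities: chi_1: 1, chi_2: 3, chi_3: 1, chi_4: 2, chi_5: 1, chi_6: 0.

Working: Use <chi_rho, chi> = (1/|G|) sum_C |C| * chi_rho(C) * conj(chi(C)) with |G| = 12 for each irreducible chi in the table:
  <chi_rho, chi_1> = (1/12)[1*(9)*conj(1) + 1*(-1)*conj(1) + 2*(2)*conj(1) + 2*(6)*conj(1) + 3*(-3)*conj(1) + 3*(-1)*conj(1)]
      = (1/12)[(9) + (-1) + (4) + (12) + (-9) + (-3)] = 12/12 = 1
  <chi_rho, chi_2> = (1/12)[1*(9)*conj(1) + 1*(-1)*conj(1) + 2*(2)*conj(1) + 2*(6)*conj(1) + 3*(-3)*conj(-1) + 3*(-1)*conj(-1)]
      = (1/12)[(9) + (-1) + (4) + (12) + (9) + (3)] = 36/12 = 3
  <chi_rho, chi_3> = (1/12)[1*(9)*conj(1) + 1*(-1)*conj(-1) + 2*(2)*conj(-1) + 2*(6)*conj(1) + 3*(-3)*conj(1) + 3*(-1)*conj(-1)]
      = (1/12)[(9) + (1) + (-4) + (12) + (-9) + (3)] = 12/12 = 1
  <chi_rho, chi_4> = (1/12)[1*(9)*conj(1) + 1*(-1)*conj(-1) + 2*(2)*conj(-1) + 2*(6)*conj(1) + 3*(-3)*conj(-1) + 3*(-1)*conj(1)]
      = (1/12)[(9) + (1) + (-4) + (12) + (9) + (-3)] = 24/12 = 2
  <chi_rho, chi_5> = (1/12)[1*(9)*conj(2) + 1*(-1)*conj(-2) + 2*(2)*conj(1) + 2*(6)*conj(-1) + 3*(-3)*conj(0) + 3*(-1)*conj(0)]
      = (1/12)[(18) + (2) + (4) + (-12) + (0) + (0)] = 12/12 = 1
  <chi_rho, chi_6> = (1/12)[1*(9)*conj(2) + 1*(-1)*conj(2) + 2*(2)*conj(-1) + 2*(6)*conj(-1) + 3*(-3)*conj(0) + 3*(-1)*conj(0)]
      = (1/12)[(18) + (-2) + (-4) + (-12) + (0) + (0)] = 0/12 = 0
Dimension check: dim(rho) = sum (mult * dim) = 1*1 + 3*1 + 1*1 + 2*1 + 1*2 + 0*2 = 9 = chi_rho(e) = 9.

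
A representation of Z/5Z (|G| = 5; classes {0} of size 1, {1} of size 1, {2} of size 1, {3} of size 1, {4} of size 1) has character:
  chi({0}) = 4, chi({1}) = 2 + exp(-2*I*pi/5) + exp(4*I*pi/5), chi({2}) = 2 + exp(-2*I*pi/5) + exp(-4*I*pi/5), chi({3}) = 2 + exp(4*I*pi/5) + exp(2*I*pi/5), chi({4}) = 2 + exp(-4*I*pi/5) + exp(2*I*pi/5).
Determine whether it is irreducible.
Not irreducible (reducible): <chi, chi> = 6 > 1.

Solution. <chi, chi> = (1/|G|) sum_C |C| * |chi(C)|^2 = (1/5)[1*|4|^2 + 1*|2 + exp(-2*I*pi/5) + exp(4*I*pi/5)|^2 + 1*|2 + exp(-2*I*pi/5) + exp(-4*I*pi/5)|^2 + 1*|2 + exp(4*I*pi/5) + exp(2*I*pi/5)|^2 + 1*|2 + exp(-4*I*pi/5) + exp(2*I*pi/5)|^2]
  = (1/5)[(16) + (6 + 2*exp(-2*I*pi/5) + 3*exp(-4*I*pi/5) + 3*exp(4*I*pi/5) + 2*exp(2*I*pi/5)) + (6 + 3*exp(-2*I*pi/5) + 2*exp(-4*I*pi/5) + 2*exp(4*I*pi/5) + 3*exp(2*I*pi/5)) + (6 + 3*exp(-2*I*pi/5) + 2*exp(-4*I*pi/5) + 2*exp(4*I*pi/5) + 3*exp(2*I*pi/5)) + (6 + 2*exp(-2*I*pi/5) + 3*exp(-4*I*pi/5) + 3*exp(4*I*pi/5) + 2*exp(2*I*pi/5))] = 30/5 = 6.
(Exp terms are combined using exp(i*s)*conj(exp(i*t)) = exp(i*(s-t)), and sums of them are collapsed using the identity that for every m > 1 the m distinct m-th roots of unity sum to 0, e.g. 1 + exp(2*I*pi/3) + exp(-2*I*pi/3) = 0.)
A character is irreducible iff <chi, chi> = 1, so this representation is reducible.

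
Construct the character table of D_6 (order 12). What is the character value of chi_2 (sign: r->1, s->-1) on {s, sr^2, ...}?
Conjugacy classes: {e} of size 1, {r^3} of size 1, {r^1, r^5} of size 2, {r^2, r^4} of size 2, {s, sr^2, ...} of size 3, {sr, sr^3, ...} of size 3.
Character table:
  irrep \ class              {e} (size 1)  {r^3} (size 1)  {r^1, r^5} (size 2)  {r^2, r^4} (size 2)  {s, sr^2, ...} (size 3)  {sr, sr^3, ...} (size 3)
  chi_1 (triv)               1             1               1                    1                    1                        1                       
  chi_2 (sign: r->1, s->-1)  1             1               1                    1                    -1                       -1                      
  chi_3 (r->-1, s->1)        1             -1              -1                   1                    1                        -1                      
  chi_4 (r->-1, s->-1)       1             -1              -1                   1                    -1                       1                       
  chi_5 (2d, j=1)            2             -2              1                    -1                   0                        0                       
  chi_6 (2d, j=2)            2             2               -1                   -1                   0                        0                       

Spot check: chi_2 (sign: r->1, s->-1) on {s, sr^2, ...} = -1.

Why: D_6 has order 2*6 = 12 with 6 conjugacy classes, hence 6 irreducibles. Sum of squared dims 1 + 1 + 1 + 1 + 4 + 4 = 12 = |G|. Linear characters come from the abelianisation; the 2-dimensional irreps have character r^k -> 2*cos(2*pi*j*k/6), reflections -> 0.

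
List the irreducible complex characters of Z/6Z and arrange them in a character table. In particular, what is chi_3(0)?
Character table of Z/6Z (irreps indexed chi_0,...,chi_5 with chi_k(m) = zeta_6^(k*m), zeta_6 = exp(2*pi*i/6)):
  irrep \ class  {0} (size 1)  {1} (size 1)    {2} (size 1)    {3} (size 1)  {4} (size 1)    {5} (size 1)  
  chi_0          1             1               1               1             1               1             
  chi_1          1             exp(I*pi/3)     exp(2*I*pi/3)   -1            exp(-2*I*pi/3)  exp(-I*pi/3)  
  chi_2          1             exp(2*I*pi/3)   exp(-2*I*pi/3)  1             exp(2*I*pi/3)   exp(-2*I*pi/3)
  chi_3          1             -1              1               -1            1               -1            
  chi_4          1             exp(-2*I*pi/3)  exp(2*I*pi/3)   1             exp(-2*I*pi/3)  exp(2*I*pi/3) 
  chi_5          1             exp(-I*pi/3)    exp(-2*I*pi/3)  -1            exp(2*I*pi/3)   exp(I*pi/3)   

Spot check: chi_3(0) = zeta_6^(3*0) = zeta_6^0 = 1.

Derivation: Z/6Z is abelian, so all 6 irreducible complex representations are 1-dimensional. They are given by chi_k(m) = zeta_6^(k*m) for k = 0,...,5. Row orthogonality: sum_m chi_k(m) conj(chi_l(m)) = 6 * [k = l].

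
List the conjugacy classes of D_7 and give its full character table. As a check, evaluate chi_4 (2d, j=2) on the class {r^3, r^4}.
Conjugacy classes: {e} of size 1, {r^1, r^6} of size 2, {r^2, r^5} of size 2, {r^3, r^4} of size 2, {s, sr, ..., sr^6} of size 7.
Character table:
  irrep \ class              {e} (size 1)  {r^1, r^6} (size 2)  {r^2, r^5} (size 2)  {r^3, r^4} (size 2)  {s, sr, ..., sr^6} (size 7)
  chi_1 (triv)               1             1                    1                    1                    1                          
  chi_2 (sign: r->1, s->-1)  1             1                    1                    1                    -1                         
  chi_3 (2d, j=1)            2             2*cos(2*pi/7)        -2*cos(3*pi/7)       -2*cos(pi/7)         0                          
  chi_4 (2d, j=2)            2             -2*cos(3*pi/7)       -2*cos(pi/7)         2*cos(2*pi/7)        0                          
  chi_5 (2d, j=3)            2             -2*cos(pi/7)         2*cos(2*pi/7)        -2*cos(3*pi/7)       0                          

Spot check: chi_4 (2d, j=2) on {r^3, r^4} = 2*cos(2*pi/7).

Reasoning: D_7 has order 2*7 = 14 with 5 conjugacy classes, hence 5 irreducibles. Sum of squared dims 1 + 1 + 4 + 4 + 4 = 14 = |G|. Linear characters come from the abelianisation; the 2-dimensional irreps have character r^k -> 2*cos(2*pi*j*k/7), reflections -> 0.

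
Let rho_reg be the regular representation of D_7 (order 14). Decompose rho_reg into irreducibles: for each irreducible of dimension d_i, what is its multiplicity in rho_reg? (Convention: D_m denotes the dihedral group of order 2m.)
Each irreducible V_i of dimension d_i appears with multiplicity d_i, i.e. rho_reg = (direct sum over all irreducibles V_i) d_i V_i. The irreducible dimensions for D_7 are 1, 1, 2, 2, 2: 2 irreducibles of dimension 1, each with multiplicity 1; 3 irreducibles of dimension 2, each with multiplicity 2. Total dimension 2*1*1 + 3*2*2 = 14 = |G|.

Solution. General theorem: in the regular representation of a finite group G, each irreducible appears with multiplicity equal to its dimension. Check: dim(rho_reg) = sum d_i^2 = 1 + 1 + 4 + 4 + 4 = 14 = |G|.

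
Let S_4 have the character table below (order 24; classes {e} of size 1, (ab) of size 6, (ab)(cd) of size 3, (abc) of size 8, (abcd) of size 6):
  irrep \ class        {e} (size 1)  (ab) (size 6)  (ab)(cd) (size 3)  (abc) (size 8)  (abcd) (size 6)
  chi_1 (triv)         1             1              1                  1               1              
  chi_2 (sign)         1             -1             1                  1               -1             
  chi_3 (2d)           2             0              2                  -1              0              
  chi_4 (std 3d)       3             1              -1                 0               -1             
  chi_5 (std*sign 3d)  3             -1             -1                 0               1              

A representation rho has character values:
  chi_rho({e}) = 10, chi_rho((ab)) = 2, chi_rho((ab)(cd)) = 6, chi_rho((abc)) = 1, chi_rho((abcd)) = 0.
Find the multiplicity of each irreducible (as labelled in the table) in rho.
Multiplicities: chi_1: 2, chi_2: 1, chi_3: 2, chi_4: 1, chi_5: 0.

Working: Use <chi_rho, chi> = (1/|G|) sum_C |C| * chi_rho(C) * conj(chi(C)) with |G| = 24 for each irreducible chi in the table:
  <chi_rho, chi_1> = (1/24)[1*(10)*conj(1) + 6*(2)*conj(1) + 3*(6)*conj(1) + 8*(1)*conj(1) + 6*(0)*conj(1)]
      = (1/24)[(10) + (12) + (18) + (8) + (0)] = 48/24 = 2
  <chi_rho, chi_2> = (1/24)[1*(10)*conj(1) + 6*(2)*conj(-1) + 3*(6)*conj(1) + 8*(1)*conj(1) + 6*(0)*conj(-1)]
      = (1/24)[(10) + (-12) + (18) + (8) + (0)] = 24/24 = 1
  <chi_rho, chi_3> = (1/24)[1*(10)*conj(2) + 6*(2)*conj(0) + 3*(6)*conj(2) + 8*(1)*conj(-1) + 6*(0)*conj(0)]
      = (1/24)[(20) + (0) + (36) + (-8) + (0)] = 48/24 = 2
  <chi_rho, chi_4> = (1/24)[1*(10)*conj(3) + 6*(2)*conj(1) + 3*(6)*conj(-1) + 8*(1)*conj(0) + 6*(0)*conj(-1)]
      = (1/24)[(30) + (12) + (-18) + (0) + (0)] = 24/24 = 1
  <chi_rho, chi_5> = (1/24)[1*(10)*conj(3) + 6*(2)*conj(-1) + 3*(6)*conj(-1) + 8*(1)*conj(0) + 6*(0)*conj(1)]
      = (1/24)[(30) + (-12) + (-18) + (0) + (0)] = 0/24 = 0
Dimension check: dim(rho) = sum (mult * dim) = 2*1 + 1*1 + 2*2 + 1*3 + 0*3 = 10 = chi_rho(e) = 10.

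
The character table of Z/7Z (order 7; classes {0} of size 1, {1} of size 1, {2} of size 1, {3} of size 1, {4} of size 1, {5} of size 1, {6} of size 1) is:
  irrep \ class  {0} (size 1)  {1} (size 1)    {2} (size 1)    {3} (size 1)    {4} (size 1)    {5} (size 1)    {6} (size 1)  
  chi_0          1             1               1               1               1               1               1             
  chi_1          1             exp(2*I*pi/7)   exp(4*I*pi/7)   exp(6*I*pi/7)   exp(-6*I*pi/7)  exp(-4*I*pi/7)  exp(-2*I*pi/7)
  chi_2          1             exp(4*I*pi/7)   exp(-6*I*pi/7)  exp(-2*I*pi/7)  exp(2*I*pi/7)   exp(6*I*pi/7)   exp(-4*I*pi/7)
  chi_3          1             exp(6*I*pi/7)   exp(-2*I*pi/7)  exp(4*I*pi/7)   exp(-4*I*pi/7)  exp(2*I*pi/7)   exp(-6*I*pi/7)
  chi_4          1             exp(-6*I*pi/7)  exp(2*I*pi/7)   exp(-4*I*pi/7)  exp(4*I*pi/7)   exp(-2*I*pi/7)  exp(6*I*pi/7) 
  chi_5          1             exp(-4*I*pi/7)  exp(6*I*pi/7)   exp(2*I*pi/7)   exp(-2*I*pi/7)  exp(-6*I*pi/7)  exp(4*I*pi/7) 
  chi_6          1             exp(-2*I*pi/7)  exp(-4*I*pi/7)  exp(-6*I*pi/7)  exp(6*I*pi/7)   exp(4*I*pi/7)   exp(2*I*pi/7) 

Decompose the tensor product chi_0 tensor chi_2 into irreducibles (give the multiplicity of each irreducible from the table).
chi_0 tensor chi_2 = chi_2 (all other irreducibles have multiplicity 0).

Derivation: The character of a tensor product is the pointwise product (chi_0 * chi_2)(C) = chi_0(C) * chi_2(C):
  {0}: (1)*(1), {1}: (1)*(exp(4*I*pi/7)), {2}: (1)*(exp(-6*I*pi/7)), {3}: (1)*(exp(-2*I*pi/7)), {4}: (1)*(exp(2*I*pi/7)), {5}: (1)*(exp(6*I*pi/7)), {6}: (1)*(exp(-4*I*pi/7))
so (chi_0 * chi_2) takes values
  {0} -> 1, {1} -> exp(4*I*pi/7), {2} -> exp(-6*I*pi/7), {3} -> exp(-2*I*pi/7), {4} -> exp(2*I*pi/7), {5} -> exp(6*I*pi/7), {6} -> exp(-4*I*pi/7).
Now take the inner product of this character with each irreducible chi from the table, <chi_0*chi_2, chi> = (1/7) sum_C |C| (chi_0*chi_2)(C) conj(chi(C)):
  <chi_0*chi_2, chi_0> = (1/7)[1*(1)*conj(1) + 1*(exp(4*I*pi/7))*conj(1) + 1*(exp(-6*I*pi/7))*conj(1) + 1*(exp(-2*I*pi/7))*conj(1) + 1*(exp(2*I*pi/7))*conj(1) + 1*(exp(6*I*pi/7))*conj(1) + 1*(exp(-4*I*pi/7))*conj(1)]
      = (1/7)[(1) + (exp(4*I*pi/7)) + (exp(-6*I*pi/7)) + (exp(-2*I*pi/7)) + (exp(2*I*pi/7)) + (exp(6*I*pi/7)) + (exp(-4*I*pi/7))] = 0/7 = 0
  <chi_0*chi_2, chi_1> = (1/7)[1*(1)*conj(1) + 1*(exp(4*I*pi/7))*conj(exp(2*I*pi/7)) + 1*(exp(-6*I*pi/7))*conj(exp(4*I*pi/7)) + 1*(exp(-2*I*pi/7))*conj(exp(6*I*pi/7)) + 1*(exp(2*I*pi/7))*conj(exp(-6*I*pi/7)) + 1*(exp(6*I*pi/7))*conj(exp(-4*I*pi/7)) + 1*(exp(-4*I*pi/7))*conj(exp(-2*I*pi/7))]
      = (1/7)[(1) + (exp(2*I*pi/7)) + (exp(4*I*pi/7)) + (exp(6*I*pi/7)) + (exp(-6*I*pi/7)) + (exp(-4*I*pi/7)) + (exp(-2*I*pi/7))] = 0/7 = 0
  <chi_0*chi_2, chi_2> = (1/7)[1*(1)*conj(1) + 1*(exp(4*I*pi/7))*conj(exp(4*I*pi/7)) + 1*(exp(-6*I*pi/7))*conj(exp(-6*I*pi/7)) + 1*(exp(-2*I*pi/7))*conj(exp(-2*I*pi/7)) + 1*(exp(2*I*pi/7))*conj(exp(2*I*pi/7)) + 1*(exp(6*I*pi/7))*conj(exp(6*I*pi/7)) + 1*(exp(-4*I*pi/7))*conj(exp(-4*I*pi/7))]
      = (1/7)[(1) + (1) + (1) + (1) + (1) + (1) + (1)] = 7/7 = 1
  <chi_0*chi_2, chi_3> = (1/7)[1*(1)*conj(1) + 1*(exp(4*I*pi/7))*conj(exp(6*I*pi/7)) + 1*(exp(-6*I*pi/7))*conj(exp(-2*I*pi/7)) + 1*(exp(-2*I*pi/7))*conj(exp(4*I*pi/7)) + 1*(exp(2*I*pi/7))*conj(exp(-4*I*pi/7)) + 1*(exp(6*I*pi/7))*conj(exp(2*I*pi/7)) + 1*(exp(-4*I*pi/7))*conj(exp(-6*I*pi/7))]
      = (1/7)[(1) + (exp(-2*I*pi/7)) + (exp(-4*I*pi/7)) + (exp(-6*I*pi/7)) + (exp(6*I*pi/7)) + (exp(4*I*pi/7)) + (exp(2*I*pi/7))] = 0/7 = 0
  <chi_0*chi_2, chi_4> = (1/7)[1*(1)*conj(1) + 1*(exp(4*I*pi/7))*conj(exp(-6*I*pi/7)) + 1*(exp(-6*I*pi/7))*conj(exp(2*I*pi/7)) + 1*(exp(-2*I*pi/7))*conj(exp(-4*I*pi/7)) + 1*(exp(2*I*pi/7))*conj(exp(4*I*pi/7)) + 1*(exp(6*I*pi/7))*conj(exp(-2*I*pi/7)) + 1*(exp(-4*I*pi/7))*conj(exp(6*I*pi/7))]
      = (1/7)[(1) + (exp(-4*I*pi/7)) + (exp(6*I*pi/7)) + (exp(2*I*pi/7)) + (exp(-2*I*pi/7)) + (exp(-6*I*pi/7)) + (exp(4*I*pi/7))] = 0/7 = 0
  <chi_0*chi_2, chi_5> = (1/7)[1*(1)*conj(1) + 1*(exp(4*I*pi/7))*conj(exp(-4*I*pi/7)) + 1*(exp(-6*I*pi/7))*conj(exp(6*I*pi/7)) + 1*(exp(-2*I*pi/7))*conj(exp(2*I*pi/7)) + 1*(exp(2*I*pi/7))*conj(exp(-2*I*pi/7)) + 1*(exp(6*I*pi/7))*conj(exp(-6*I*pi/7)) + 1*(exp(-4*I*pi/7))*conj(exp(4*I*pi/7))]
      = (1/7)[(1) + (exp(-6*I*pi/7)) + (exp(2*I*pi/7)) + (exp(-4*I*pi/7)) + (exp(4*I*pi/7)) + (exp(-2*I*pi/7)) + (exp(6*I*pi/7))] = 0/7 = 0
  <chi_0*chi_2, chi_6> = (1/7)[1*(1)*conj(1) + 1*(exp(4*I*pi/7))*conj(exp(-2*I*pi/7)) + 1*(exp(-6*I*pi/7))*conj(exp(-4*I*pi/7)) + 1*(exp(-2*I*pi/7))*conj(exp(-6*I*pi/7)) + 1*(exp(2*I*pi/7))*conj(exp(6*I*pi/7)) + 1*(exp(6*I*pi/7))*conj(exp(4*I*pi/7)) + 1*(exp(-4*I*pi/7))*conj(exp(2*I*pi/7))]
      = (1/7)[(1) + (exp(6*I*pi/7)) + (exp(-2*I*pi/7)) + (exp(4*I*pi/7)) + (exp(-4*I*pi/7)) + (exp(2*I*pi/7)) + (exp(-6*I*pi/7))] = 0/7 = 0
(Exp terms are combined using exp(i*s)*conj(exp(i*t)) = exp(i*(s-t)), and sums of them are collapsed using the identity that for every m > 1 the m distinct m-th roots of unity sum to 0, e.g. 1 + exp(2*I*pi/3) + exp(-2*I*pi/3) = 0.)
Hence the multiplicities are chi_2: 1. Dimension check: dim(chi_0)*dim(chi_2) = 1*1 = 1 and sum (mult * dim) = 1*1 = 1.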